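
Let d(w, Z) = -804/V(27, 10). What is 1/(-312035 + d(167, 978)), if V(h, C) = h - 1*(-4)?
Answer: -31/9673889 ≈ -3.2045e-6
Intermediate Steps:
V(h, C) = 4 + h (V(h, C) = h + 4 = 4 + h)
d(w, Z) = -804/31 (d(w, Z) = -804/(4 + 27) = -804/31)
1/(-312035 + d(167, 978)) = 1/(-312035 - 804/31) = 1/(-9673889/31) = -31/9673889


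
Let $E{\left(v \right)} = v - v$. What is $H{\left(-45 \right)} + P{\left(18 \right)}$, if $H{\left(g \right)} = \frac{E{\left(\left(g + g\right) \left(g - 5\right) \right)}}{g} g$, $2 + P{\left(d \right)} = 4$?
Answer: $2$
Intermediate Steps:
$P{\left(d \right)} = 2$ ($P{\left(d \right)} = -2 + 4 = 2$)
$E{\left(v \right)} = 0$
$H{\left(g \right)} = 0$ ($H{\left(g \right)} = \frac{0}{g} g = 0 g = 0$)
$H{\left(-45 \right)} + P{\left(18 \right)} = 0 + 2 = 2$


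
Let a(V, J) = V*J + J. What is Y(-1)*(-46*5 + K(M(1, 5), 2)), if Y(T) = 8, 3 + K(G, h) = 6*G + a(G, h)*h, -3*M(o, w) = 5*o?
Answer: -5896/3 ≈ -1965.3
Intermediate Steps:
a(V, J) = J + J*V (a(V, J) = J*V + J = J + J*V)
M(o, w) = -5*o/3
K(G, h) = -3 + 6*G + h²*(1 + G) (K(G, h) = -3 + (6*G + (h*(1 + G))*h) = -3 + (6*G + h²*(1 + G)) = -3 + 6*G + h²*(1 + G))
Y(-1)*(-46*5 + K(M(1, 5), 2)) = 8*(-46*5 + (-3 + 6*(-5/3*1) + 2²*(1 - 5/3*1))) = 8*(-230 + (-3 + 6*(-5/3) + 4*(1 - 5/3))) = 8*(-230 + (-3 - 10 + 4*(-⅔))) = 8*(-230 + (-3 - 10 - 8/3)) = 8*(-230 - 47/3) = 8*(-737/3) = -5896/3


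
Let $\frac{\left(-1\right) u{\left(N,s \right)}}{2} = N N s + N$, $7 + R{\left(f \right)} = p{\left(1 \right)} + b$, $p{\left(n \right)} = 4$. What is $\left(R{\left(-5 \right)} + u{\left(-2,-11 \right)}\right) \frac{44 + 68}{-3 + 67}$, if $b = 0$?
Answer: $\frac{623}{4} \approx 155.75$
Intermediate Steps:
$R{\left(f \right)} = -3$ ($R{\left(f \right)} = -7 + \left(4 + 0\right) = -7 + 4 = -3$)
$u{\left(N,s \right)} = - 2 N - 2 s N^{2}$ ($u{\left(N,s \right)} = - 2 \left(N N s + N\right) = - 2 \left(N^{2} s + N\right) = - 2 \left(s N^{2} + N\right) = - 2 \left(N + s N^{2}\right) = - 2 N - 2 s N^{2}$)
$\left(R{\left(-5 \right)} + u{\left(-2,-11 \right)}\right) \frac{44 + 68}{-3 + 67} = \left(-3 - - 4 \left(1 - -22\right)\right) \frac{44 + 68}{-3 + 67} = \left(-3 - - 4 \left(1 + 22\right)\right) \frac{112}{64} = \left(-3 - \left(-4\right) 23\right) 112 \cdot \frac{1}{64} = \left(-3 + 92\right) \frac{7}{4} = 89 \cdot \frac{7}{4} = \frac{623}{4}$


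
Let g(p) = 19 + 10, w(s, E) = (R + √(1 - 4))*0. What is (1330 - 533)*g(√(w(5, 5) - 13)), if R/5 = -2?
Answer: 23113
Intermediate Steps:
R = -10 (R = 5*(-2) = -10)
w(s, E) = 0 (w(s, E) = (-10 + √(1 - 4))*0 = (-10 + √(-3))*0 = (-10 + I*√3)*0 = 0)
g(p) = 29
(1330 - 533)*g(√(w(5, 5) - 13)) = (1330 - 533)*29 = 797*29 = 23113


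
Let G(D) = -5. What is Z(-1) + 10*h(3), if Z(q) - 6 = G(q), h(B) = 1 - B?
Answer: -19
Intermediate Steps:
Z(q) = 1 (Z(q) = 6 - 5 = 1)
Z(-1) + 10*h(3) = 1 + 10*(1 - 1*3) = 1 + 10*(1 - 3) = 1 + 10*(-2) = 1 - 20 = -19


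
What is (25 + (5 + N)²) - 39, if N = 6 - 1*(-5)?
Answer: 242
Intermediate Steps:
N = 11 (N = 6 + 5 = 11)
(25 + (5 + N)²) - 39 = (25 + (5 + 11)²) - 39 = (25 + 16²) - 39 = (25 + 256) - 39 = 281 - 39 = 242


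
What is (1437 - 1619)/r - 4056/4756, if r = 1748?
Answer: -994435/1039186 ≈ -0.95694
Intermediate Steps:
(1437 - 1619)/r - 4056/4756 = (1437 - 1619)/1748 - 4056/4756 = -182*1/1748 - 4056*1/4756 = -91/874 - 1014/1189 = -994435/1039186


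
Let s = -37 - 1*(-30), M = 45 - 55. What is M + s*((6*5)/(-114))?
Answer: -155/19 ≈ -8.1579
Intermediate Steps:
M = -10
s = -7 (s = -37 + 30 = -7)
M + s*((6*5)/(-114)) = -10 - 7*6*5/(-114) = -10 - 210*(-1)/114 = -10 - 7*(-5/19) = -10 + 35/19 = -155/19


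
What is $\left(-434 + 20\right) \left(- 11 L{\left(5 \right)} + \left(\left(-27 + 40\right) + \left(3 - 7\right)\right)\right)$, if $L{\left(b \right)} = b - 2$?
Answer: $9936$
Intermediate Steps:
$L{\left(b \right)} = -2 + b$ ($L{\left(b \right)} = b - 2 = -2 + b$)
$\left(-434 + 20\right) \left(- 11 L{\left(5 \right)} + \left(\left(-27 + 40\right) + \left(3 - 7\right)\right)\right) = \left(-434 + 20\right) \left(- 11 \left(-2 + 5\right) + \left(\left(-27 + 40\right) + \left(3 - 7\right)\right)\right) = - 414 \left(\left(-11\right) 3 + \left(13 + \left(3 - 7\right)\right)\right) = - 414 \left(-33 + \left(13 - 4\right)\right) = - 414 \left(-33 + 9\right) = \left(-414\right) \left(-24\right) = 9936$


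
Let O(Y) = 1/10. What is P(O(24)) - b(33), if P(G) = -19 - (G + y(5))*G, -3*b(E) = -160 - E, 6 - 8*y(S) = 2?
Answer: -12509/150 ≈ -83.393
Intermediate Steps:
y(S) = ½ (y(S) = ¾ - ⅛*2 = ¾ - ¼ = ½)
O(Y) = ⅒
b(E) = 160/3 + E/3 (b(E) = -(-160 - E)/3 = 160/3 + E/3)
P(G) = -19 - G*(½ + G) (P(G) = -19 - (G + ½)*G = -19 - (½ + G)*G = -19 - G*(½ + G))
P(O(24)) - b(33) = (-19 - (⅒)² - ½*⅒) - (160/3 + (⅓)*33) = (-19 - 1*1/100 - 1/20) - (160/3 + 11) = (-19 - 1/100 - 1/20) - 1*193/3 = -953/50 - 193/3 = -12509/150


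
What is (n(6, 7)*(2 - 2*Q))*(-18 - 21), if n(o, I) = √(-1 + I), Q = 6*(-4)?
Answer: -1950*√6 ≈ -4776.5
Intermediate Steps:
Q = -24
(n(6, 7)*(2 - 2*Q))*(-18 - 21) = (√(-1 + 7)*(2 - 2*(-24)))*(-18 - 21) = (√6*(2 + 48))*(-39) = (√6*50)*(-39) = (50*√6)*(-39) = -1950*√6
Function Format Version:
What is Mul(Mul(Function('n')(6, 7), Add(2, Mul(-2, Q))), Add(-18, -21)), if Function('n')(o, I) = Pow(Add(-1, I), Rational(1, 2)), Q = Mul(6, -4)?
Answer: Mul(-1950, Pow(6, Rational(1, 2))) ≈ -4776.5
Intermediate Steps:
Q = -24
Mul(Mul(Function('n')(6, 7), Add(2, Mul(-2, Q))), Add(-18, -21)) = Mul(Mul(Pow(Add(-1, 7), Rational(1, 2)), Add(2, Mul(-2, -24))), Add(-18, -21)) = Mul(Mul(Pow(6, Rational(1, 2)), Add(2, 48)), -39) = Mul(Mul(Pow(6, Rational(1, 2)), 50), -39) = Mul(Mul(50, Pow(6, Rational(1, 2))), -39) = Mul(-1950, Pow(6, Rational(1, 2)))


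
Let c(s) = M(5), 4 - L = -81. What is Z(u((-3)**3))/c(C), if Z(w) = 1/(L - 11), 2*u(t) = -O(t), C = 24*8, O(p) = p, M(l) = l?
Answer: 1/370 ≈ 0.0027027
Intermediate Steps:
L = 85 (L = 4 - 1*(-81) = 4 + 81 = 85)
C = 192
c(s) = 5
u(t) = -t/2 (u(t) = (-t)/2 = -t/2)
Z(w) = 1/74 (Z(w) = 1/(85 - 11) = 1/74)
Z(u((-3)**3))/c(C) = (1/74)/5 = (1/74)*(1/5) = 1/370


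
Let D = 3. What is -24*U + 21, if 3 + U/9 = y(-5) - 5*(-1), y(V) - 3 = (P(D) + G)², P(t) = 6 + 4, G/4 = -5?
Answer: -22659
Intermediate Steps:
G = -20 (G = 4*(-5) = -20)
P(t) = 10
y(V) = 103 (y(V) = 3 + (10 - 20)² = 3 + (-10)² = 3 + 100 = 103)
U = 945 (U = -27 + 9*(103 - 5*(-1)) = -27 + 9*(103 + 5) = -27 + 9*108 = -27 + 972 = 945)
-24*U + 21 = -24*945 + 21 = -22680 + 21 = -22659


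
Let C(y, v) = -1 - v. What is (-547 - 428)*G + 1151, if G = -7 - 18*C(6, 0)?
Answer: -9574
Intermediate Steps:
G = 11 (G = -7 - 18*(-1 - 1*0) = -7 - 18*(-1 + 0) = -7 - 18*(-1) = -7 + 18 = 11)
(-547 - 428)*G + 1151 = (-547 - 428)*11 + 1151 = -975*11 + 1151 = -10725 + 1151 = -9574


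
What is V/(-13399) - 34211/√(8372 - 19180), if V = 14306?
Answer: -14306/13399 + 34211*I*√2702/5404 ≈ -1.0677 + 329.07*I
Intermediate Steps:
V/(-13399) - 34211/√(8372 - 19180) = 14306/(-13399) - 34211/√(8372 - 19180) = 14306*(-1/13399) - 34211*(-I*√2702/5404) = -14306/13399 - 34211*(-I*√2702/5404) = -14306/13399 - (-34211)*I*√2702/5404 = -14306/13399 + 34211*I*√2702/5404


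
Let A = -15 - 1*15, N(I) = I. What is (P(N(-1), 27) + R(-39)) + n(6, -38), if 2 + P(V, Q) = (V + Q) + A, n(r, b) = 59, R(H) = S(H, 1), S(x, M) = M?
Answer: 54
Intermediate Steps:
R(H) = 1
A = -30 (A = -15 - 15 = -30)
P(V, Q) = -32 + Q + V (P(V, Q) = -2 + ((V + Q) - 30) = -2 + ((Q + V) - 30) = -2 + (-30 + Q + V) = -32 + Q + V)
(P(N(-1), 27) + R(-39)) + n(6, -38) = ((-32 + 27 - 1) + 1) + 59 = (-6 + 1) + 59 = -5 + 59 = 54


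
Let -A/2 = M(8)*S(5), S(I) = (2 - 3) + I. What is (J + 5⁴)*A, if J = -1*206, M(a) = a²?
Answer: -214528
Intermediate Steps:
S(I) = -1 + I
J = -206
A = -512 (A = -2*8²*(-1 + 5) = -128*4 = -2*256 = -512)
(J + 5⁴)*A = (-206 + 5⁴)*(-512) = (-206 + 625)*(-512) = 419*(-512) = -214528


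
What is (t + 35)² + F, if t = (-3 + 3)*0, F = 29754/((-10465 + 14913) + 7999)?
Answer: 565827/461 ≈ 1227.4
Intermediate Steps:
F = 1102/461 (F = 29754/(4448 + 7999) = 29754/12447 = 29754*(1/12447) = 1102/461 ≈ 2.3905)
t = 0 (t = 0*0 = 0)
(t + 35)² + F = (0 + 35)² + 1102/461 = 35² + 1102/461 = 1225 + 1102/461 = 565827/461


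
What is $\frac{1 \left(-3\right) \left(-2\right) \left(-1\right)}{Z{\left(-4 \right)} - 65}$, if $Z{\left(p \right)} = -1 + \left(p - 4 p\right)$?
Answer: $\frac{1}{9} \approx 0.11111$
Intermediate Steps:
$Z{\left(p \right)} = -1 - 3 p$
$\frac{1 \left(-3\right) \left(-2\right) \left(-1\right)}{Z{\left(-4 \right)} - 65} = \frac{1 \left(-3\right) \left(-2\right) \left(-1\right)}{\left(-1 - -12\right) - 65} = \frac{1 \cdot 6 \left(-1\right)}{\left(-1 + 12\right) - 65} = \frac{1 \left(-6\right)}{11 - 65} = - \frac{6}{-54} = \left(-6\right) \left(- \frac{1}{54}\right) = \frac{1}{9}$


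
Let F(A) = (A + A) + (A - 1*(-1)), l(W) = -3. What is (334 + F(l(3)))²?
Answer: 106276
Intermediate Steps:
F(A) = 1 + 3*A (F(A) = 2*A + (A + 1) = 2*A + (1 + A) = 1 + 3*A)
(334 + F(l(3)))² = (334 + (1 + 3*(-3)))² = (334 + (1 - 9))² = (334 - 8)² = 326² = 106276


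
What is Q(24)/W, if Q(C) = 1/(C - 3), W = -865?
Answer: -1/18165 ≈ -5.5051e-5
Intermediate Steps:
Q(C) = 1/(-3 + C)
Q(24)/W = 1/((-3 + 24)*(-865)) = -1/865/21 = (1/21)*(-1/865) = -1/18165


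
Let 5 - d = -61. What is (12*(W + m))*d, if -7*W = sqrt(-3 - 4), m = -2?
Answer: -1584 - 792*I*sqrt(7)/7 ≈ -1584.0 - 299.35*I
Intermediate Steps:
W = -I*sqrt(7)/7 (W = -sqrt(-3 - 4)/7 = -I*sqrt(7)/7 ≈ -0.37796*I)
d = 66 (d = 5 - 1*(-61) = 5 + 61 = 66)
(12*(W + m))*d = (12*(-I*sqrt(7)/7 - 2))*66 = (12*(-2 - I*sqrt(7)/7))*66 = (-24 - 12*I*sqrt(7)/7)*66 = -1584 - 792*I*sqrt(7)/7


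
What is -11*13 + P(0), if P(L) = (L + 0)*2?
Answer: -143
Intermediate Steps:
P(L) = 2*L (P(L) = L*2 = 2*L)
-11*13 + P(0) = -11*13 + 2*0 = -143 + 0 = -143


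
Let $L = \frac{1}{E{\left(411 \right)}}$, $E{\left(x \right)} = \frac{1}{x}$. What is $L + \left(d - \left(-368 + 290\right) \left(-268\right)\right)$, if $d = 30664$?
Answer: $10171$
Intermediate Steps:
$L = 411$ ($L = \frac{1}{\frac{1}{411}} = 411$)
$L + \left(d - \left(-368 + 290\right) \left(-268\right)\right) = 411 + \left(30664 - \left(-368 + 290\right) \left(-268\right)\right) = 411 + \left(30664 - \left(-78\right) \left(-268\right)\right) = 411 + \left(30664 - 20904\right) = 411 + 9760 = 10171$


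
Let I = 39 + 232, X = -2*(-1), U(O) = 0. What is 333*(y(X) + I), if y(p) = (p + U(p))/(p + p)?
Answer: 180819/2 ≈ 90410.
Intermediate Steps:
X = 2
I = 271
y(p) = ½ (y(p) = (p + 0)/(p + p) = p/((2*p)) = p*(1/(2*p)) = ½)
333*(y(X) + I) = 333*(½ + 271) = 333*(543/2) = 180819/2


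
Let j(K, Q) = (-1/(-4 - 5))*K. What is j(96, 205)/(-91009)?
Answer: -32/273027 ≈ -0.00011720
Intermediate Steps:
j(K, Q) = K/9 (j(K, Q) = (-1/(-9))*K = (-1*(-⅑))*K = K/9)
j(96, 205)/(-91009) = ((⅑)*96)/(-91009) = (32/3)*(-1/91009) = -32/273027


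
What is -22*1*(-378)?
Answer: 8316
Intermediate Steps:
-22*1*(-378) = -22*(-378) = 8316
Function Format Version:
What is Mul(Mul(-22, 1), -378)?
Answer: 8316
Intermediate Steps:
Mul(Mul(-22, 1), -378) = Mul(-22, -378) = 8316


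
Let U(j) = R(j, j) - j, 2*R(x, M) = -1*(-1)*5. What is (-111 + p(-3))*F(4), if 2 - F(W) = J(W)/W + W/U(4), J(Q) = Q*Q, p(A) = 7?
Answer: -208/3 ≈ -69.333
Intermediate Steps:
R(x, M) = 5/2 (R(x, M) = (-1*(-1)*5)/2 = (1*5)/2 = (½)*5 = 5/2)
J(Q) = Q²
U(j) = 5/2 - j
F(W) = 2 - W/3 (F(W) = 2 - (W²/W + W/(5/2 - 1*4)) = 2 - (W + W/(5/2 - 4)) = 2 - (W + W/(-3/2)) = 2 - (W + W*(-⅔)) = 2 - (W - 2*W/3) = 2 - W/3)
(-111 + p(-3))*F(4) = (-111 + 7)*(2 - ⅓*4) = -104*(2 - 4/3) = -104*⅔ = -208/3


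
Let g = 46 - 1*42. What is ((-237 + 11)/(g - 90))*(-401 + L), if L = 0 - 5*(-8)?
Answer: -40793/43 ≈ -948.67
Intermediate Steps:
g = 4 (g = 46 - 42 = 4)
L = 40 (L = 0 + 40 = 40)
((-237 + 11)/(g - 90))*(-401 + L) = ((-237 + 11)/(4 - 90))*(-401 + 40) = -226/(-86)*(-361) = -226*(-1/86)*(-361) = (113/43)*(-361) = -40793/43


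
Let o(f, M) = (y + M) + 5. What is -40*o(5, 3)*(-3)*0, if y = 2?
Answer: 0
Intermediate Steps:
o(f, M) = 7 + M (o(f, M) = (2 + M) + 5 = 7 + M)
-40*o(5, 3)*(-3)*0 = -40*(7 + 3)*(-3)*0 = -40*10*(-3)*0 = -(-1200)*0 = -40*0 = 0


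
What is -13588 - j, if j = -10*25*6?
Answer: -12088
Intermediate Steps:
j = -1500 (j = -250*6 = -1500)
-13588 - j = -13588 - 1*(-1500) = -13588 + 1500 = -12088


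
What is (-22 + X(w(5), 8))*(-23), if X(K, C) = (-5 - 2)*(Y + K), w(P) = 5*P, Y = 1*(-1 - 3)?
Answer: 3887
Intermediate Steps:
Y = -4 (Y = 1*(-4) = -4)
X(K, C) = 28 - 7*K (X(K, C) = (-5 - 2)*(-4 + K) = -7*(-4 + K) = 28 - 7*K)
(-22 + X(w(5), 8))*(-23) = (-22 + (28 - 35*5))*(-23) = (-22 + (28 - 7*25))*(-23) = (-22 + (28 - 175))*(-23) = (-22 - 147)*(-23) = -169*(-23) = 3887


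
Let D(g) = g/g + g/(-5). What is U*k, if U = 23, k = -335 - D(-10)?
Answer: -7774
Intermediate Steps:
D(g) = 1 - g/5 (D(g) = 1 + g*(-⅕) = 1 - g/5)
k = -338 (k = -335 - (1 - ⅕*(-10)) = -335 - (1 + 2) = -335 - 1*3 = -335 - 3 = -338)
U*k = 23*(-338) = -7774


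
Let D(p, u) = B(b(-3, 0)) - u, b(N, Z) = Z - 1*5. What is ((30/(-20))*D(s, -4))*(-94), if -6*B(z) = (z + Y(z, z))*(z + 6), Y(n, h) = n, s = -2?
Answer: 799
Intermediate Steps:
b(N, Z) = -5 + Z (b(N, Z) = Z - 5 = -5 + Z)
B(z) = -z*(6 + z)/3 (B(z) = -(z + z)*(z + 6)/6 = -2*z*(6 + z)/6 = -z*(6 + z)/3)
D(p, u) = 5/3 - u (D(p, u) = (-5 + 0)*(-6 - (-5 + 0))/3 - u = (⅓)*(-5)*(-6 - 1*(-5)) - u = (⅓)*(-5)*(-6 + 5) - u = (⅓)*(-5)*(-1) - u = 5/3 - u)
((30/(-20))*D(s, -4))*(-94) = ((30/(-20))*(5/3 - 1*(-4)))*(-94) = ((30*(-1/20))*(5/3 + 4))*(-94) = -3/2*17/3*(-94) = -17/2*(-94) = 799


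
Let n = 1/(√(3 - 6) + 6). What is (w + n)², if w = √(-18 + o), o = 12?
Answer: (6 - I*√3 + 39*I*√6)²/1521 ≈ -5.7607 + 0.74002*I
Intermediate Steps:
w = I*√6 (w = √(-18 + 12) = √(-6) = I*√6 ≈ 2.4495*I)
n = 1/(6 + I*√3) (n = 1/(√(-3) + 6) = 1/(I*√3 + 6) = 1/(6 + I*√3) ≈ 0.15385 - 0.044412*I)
(w + n)² = (I*√6 + (2/13 - I*√3/39))² = (2/13 + I*√6 - I*√3/39)²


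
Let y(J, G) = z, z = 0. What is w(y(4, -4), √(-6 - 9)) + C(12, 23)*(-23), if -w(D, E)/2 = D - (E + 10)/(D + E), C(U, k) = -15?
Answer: 347 - 4*I*√15/3 ≈ 347.0 - 5.164*I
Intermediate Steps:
y(J, G) = 0
w(D, E) = -2*D + 2*(10 + E)/(D + E) (w(D, E) = -2*(D - (E + 10)/(D + E)) = -2*(D - (10 + E)/(D + E)) = -2*D + 2*(10 + E)/(D + E))
w(y(4, -4), √(-6 - 9)) + C(12, 23)*(-23) = 2*(10 + √(-6 - 9) - 1*0² - 1*0*√(-6 - 9))/(0 + √(-6 - 9)) - 15*(-23) = 2*(10 + √(-15) - 1*0 - 1*0*√(-15))/(0 + √(-15)) + 345 = 2*(10 + I*√15 + 0 - 1*0*I*√15)/(0 + I*√15) + 345 = 2*(10 + I*√15 + 0 + 0)/((I*√15)) + 345 = 2*(-I*√15/15)*(10 + I*√15) + 345 = -2*I*√15*(10 + I*√15)/15 + 345 = 345 - 2*I*√15*(10 + I*√15)/15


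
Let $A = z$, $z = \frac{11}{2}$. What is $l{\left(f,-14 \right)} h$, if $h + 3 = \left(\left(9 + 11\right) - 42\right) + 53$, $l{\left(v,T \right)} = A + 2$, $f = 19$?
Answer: $210$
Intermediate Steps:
$z = \frac{11}{2}$ ($z = 11 \cdot \frac{1}{2} = \frac{11}{2} \approx 5.5$)
$A = \frac{11}{2} \approx 5.5$
$l{\left(v,T \right)} = \frac{15}{2}$ ($l{\left(v,T \right)} = \frac{11}{2} + 2 = \frac{15}{2}$)
$h = 28$ ($h = -3 + \left(\left(\left(9 + 11\right) - 42\right) + 53\right) = -3 + \left(\left(20 - 42\right) + 53\right) = -3 + \left(-22 + 53\right) = -3 + 31 = 28$)
$l{\left(f,-14 \right)} h = \frac{15}{2} \cdot 28 = 210$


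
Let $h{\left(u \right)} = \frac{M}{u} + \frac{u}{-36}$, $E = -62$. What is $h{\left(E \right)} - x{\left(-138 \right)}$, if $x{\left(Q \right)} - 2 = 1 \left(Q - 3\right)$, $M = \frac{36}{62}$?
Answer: $\frac{2434051}{17298} \approx 140.71$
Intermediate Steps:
$M = \frac{18}{31}$ ($M = 36 \cdot \frac{1}{62} = \frac{18}{31} \approx 0.58065$)
$h{\left(u \right)} = - \frac{u}{36} + \frac{18}{31 u}$ ($h{\left(u \right)} = \frac{18}{31 u} + \frac{u}{-36} = \frac{18}{31 u} + u \left(- \frac{1}{36}\right) = \frac{18}{31 u} - \frac{u}{36} = - \frac{u}{36} + \frac{18}{31 u}$)
$x{\left(Q \right)} = -1 + Q$ ($x{\left(Q \right)} = 2 + 1 \left(Q - 3\right) = 2 + 1 \left(-3 + Q\right) = 2 + \left(-3 + Q\right) = -1 + Q$)
$h{\left(E \right)} - x{\left(-138 \right)} = \left(\left(- \frac{1}{36}\right) \left(-62\right) + \frac{18}{31 \left(-62\right)}\right) - \left(-1 - 138\right) = \left(\frac{31}{18} + \frac{18}{31} \left(- \frac{1}{62}\right)\right) - -139 = \left(\frac{31}{18} - \frac{9}{961}\right) + 139 = \frac{29629}{17298} + 139 = \frac{2434051}{17298}$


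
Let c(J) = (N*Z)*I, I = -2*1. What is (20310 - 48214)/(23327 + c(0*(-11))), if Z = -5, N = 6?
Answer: -27904/23387 ≈ -1.1931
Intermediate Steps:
I = -2
c(J) = 60 (c(J) = (6*(-5))*(-2) = -30*(-2) = 60)
(20310 - 48214)/(23327 + c(0*(-11))) = (20310 - 48214)/(23327 + 60) = -27904/23387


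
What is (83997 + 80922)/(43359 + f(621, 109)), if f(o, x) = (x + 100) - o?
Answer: 164919/42947 ≈ 3.8401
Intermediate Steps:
f(o, x) = 100 + x - o (f(o, x) = (100 + x) - o = 100 + x - o)
(83997 + 80922)/(43359 + f(621, 109)) = (83997 + 80922)/(43359 + (100 + 109 - 1*621)) = 164919/(43359 + (100 + 109 - 621)) = 164919/(43359 - 412) = 164919/42947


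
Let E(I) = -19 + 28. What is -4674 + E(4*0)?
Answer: -4665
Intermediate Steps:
E(I) = 9
-4674 + E(4*0) = -4674 + 9 = -4665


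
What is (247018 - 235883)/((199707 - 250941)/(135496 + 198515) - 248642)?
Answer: -1239737495/27683071432 ≈ -0.044783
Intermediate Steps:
(247018 - 235883)/((199707 - 250941)/(135496 + 198515) - 248642) = 11135/(-51234/334011 - 248642) = 11135/(-51234*1/334011 - 248642) = 11135/(-17078/111337 - 248642) = 11135/(-27683071432/111337) = 11135*(-111337/27683071432) = -1239737495/27683071432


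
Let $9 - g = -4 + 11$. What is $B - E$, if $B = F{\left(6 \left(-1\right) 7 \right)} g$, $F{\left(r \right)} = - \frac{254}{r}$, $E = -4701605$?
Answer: $\frac{98733959}{21} \approx 4.7016 \cdot 10^{6}$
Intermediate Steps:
$g = 2$ ($g = 9 - \left(-4 + 11\right) = 9 - 7 = 2$)
$B = \frac{254}{21}$ ($B = - \frac{254}{6 \left(-1\right) 7} \cdot 2 = - \frac{254}{\left(-6\right) 7} \cdot 2 = - \frac{254}{-42} \cdot 2 = \left(-254\right) \left(- \frac{1}{42}\right) 2 = \frac{127}{21} \cdot 2 = \frac{254}{21} \approx 12.095$)
$B - E = \frac{254}{21} - -4701605 = \frac{254}{21} + 4701605 = \frac{98733959}{21}$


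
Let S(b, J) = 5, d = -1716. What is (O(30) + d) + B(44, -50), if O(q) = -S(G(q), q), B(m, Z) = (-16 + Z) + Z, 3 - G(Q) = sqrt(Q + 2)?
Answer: -1837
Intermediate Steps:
G(Q) = 3 - sqrt(2 + Q) (G(Q) = 3 - sqrt(Q + 2) = 3 - sqrt(2 + Q))
B(m, Z) = -16 + 2*Z
O(q) = -5 (O(q) = -1*5 = -5)
(O(30) + d) + B(44, -50) = (-5 - 1716) + (-16 + 2*(-50)) = -1721 + (-16 - 100) = -1721 - 116 = -1837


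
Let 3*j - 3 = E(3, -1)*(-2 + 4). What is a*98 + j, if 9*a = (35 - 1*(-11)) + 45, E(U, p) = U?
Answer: 8945/9 ≈ 993.89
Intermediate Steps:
a = 91/9 (a = ((35 - 1*(-11)) + 45)/9 = ((35 + 11) + 45)/9 = (46 + 45)/9 = (⅑)*91 = 91/9 ≈ 10.111)
j = 3 (j = 1 + (3*(-2 + 4))/3 = 1 + (3*2)/3 = 1 + (⅓)*6 = 1 + 2 = 3)
a*98 + j = (91/9)*98 + 3 = 8918/9 + 3 = 8945/9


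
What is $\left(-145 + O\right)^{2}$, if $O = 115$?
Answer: $900$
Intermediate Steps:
$\left(-145 + O\right)^{2} = \left(-145 + 115\right)^{2} = \left(-30\right)^{2} = 900$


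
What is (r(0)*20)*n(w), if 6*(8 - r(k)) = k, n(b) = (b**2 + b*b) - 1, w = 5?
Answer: 7840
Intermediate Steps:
n(b) = -1 + 2*b**2 (n(b) = (b**2 + b**2) - 1 = 2*b**2 - 1 = -1 + 2*b**2)
r(k) = 8 - k/6
(r(0)*20)*n(w) = ((8 - 1/6*0)*20)*(-1 + 2*5**2) = ((8 + 0)*20)*(-1 + 2*25) = (8*20)*(-1 + 50) = 160*49 = 7840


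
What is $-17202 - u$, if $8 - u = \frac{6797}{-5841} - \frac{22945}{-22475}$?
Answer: $- \frac{451857375116}{26255295} \approx -17210.0$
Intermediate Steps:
$u = \frac{213790526}{26255295}$ ($u = 8 - \left(\frac{6797}{-5841} - \frac{22945}{-22475}\right) = 8 - \left(6797 \left(- \frac{1}{5841}\right) - - \frac{4589}{4495}\right) = 8 - \left(- \frac{6797}{5841} + \frac{4589}{4495}\right) = 8 - - \frac{3748166}{26255295} = 8 + \frac{3748166}{26255295} = \frac{213790526}{26255295} \approx 8.1428$)
$-17202 - u = -17202 - \frac{213790526}{26255295} = - \frac{451857375116}{26255295}$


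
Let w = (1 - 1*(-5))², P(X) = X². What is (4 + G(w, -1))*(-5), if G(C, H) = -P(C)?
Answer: 6460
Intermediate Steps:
w = 36 (w = (1 + 5)² = 6² = 36)
G(C, H) = -C²
(4 + G(w, -1))*(-5) = (4 - 1*36²)*(-5) = (4 - 1*1296)*(-5) = (4 - 1296)*(-5) = -1292*(-5) = 6460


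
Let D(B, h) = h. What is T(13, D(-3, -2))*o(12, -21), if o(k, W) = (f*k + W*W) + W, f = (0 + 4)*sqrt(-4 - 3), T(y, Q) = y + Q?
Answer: 4620 + 528*I*sqrt(7) ≈ 4620.0 + 1397.0*I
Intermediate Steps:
T(y, Q) = Q + y
f = 4*I*sqrt(7) (f = 4*sqrt(-7) = 4*(I*sqrt(7)) = 4*I*sqrt(7) ≈ 10.583*I)
o(k, W) = W + W**2 + 4*I*k*sqrt(7) (o(k, W) = ((4*I*sqrt(7))*k + W*W) + W = (4*I*k*sqrt(7) + W**2) + W = (W**2 + 4*I*k*sqrt(7)) + W = W + W**2 + 4*I*k*sqrt(7))
T(13, D(-3, -2))*o(12, -21) = (-2 + 13)*(-21 + (-21)**2 + 4*I*12*sqrt(7)) = 11*(-21 + 441 + 48*I*sqrt(7)) = 11*(420 + 48*I*sqrt(7)) = 4620 + 528*I*sqrt(7)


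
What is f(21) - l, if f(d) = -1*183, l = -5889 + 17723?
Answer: -12017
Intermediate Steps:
l = 11834
f(d) = -183
f(21) - l = -183 - 1*11834 = -183 - 11834 = -12017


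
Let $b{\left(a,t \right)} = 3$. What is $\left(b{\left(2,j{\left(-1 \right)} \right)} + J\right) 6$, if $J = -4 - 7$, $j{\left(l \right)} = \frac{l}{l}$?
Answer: $-48$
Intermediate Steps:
$j{\left(l \right)} = 1$
$J = -11$ ($J = -4 - 7 = -11$)
$\left(b{\left(2,j{\left(-1 \right)} \right)} + J\right) 6 = \left(3 - 11\right) 6 = \left(-8\right) 6 = -48$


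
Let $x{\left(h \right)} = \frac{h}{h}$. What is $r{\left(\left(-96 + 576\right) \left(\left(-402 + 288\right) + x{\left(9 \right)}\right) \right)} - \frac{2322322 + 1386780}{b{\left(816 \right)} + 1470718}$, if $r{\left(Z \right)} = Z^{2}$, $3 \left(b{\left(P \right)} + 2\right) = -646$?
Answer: $\frac{6489270027613947}{2205751} \approx 2.942 \cdot 10^{9}$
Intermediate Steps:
$b{\left(P \right)} = - \frac{652}{3}$ ($b{\left(P \right)} = -2 + \frac{1}{3} \left(-646\right) = -2 - \frac{646}{3} = - \frac{652}{3}$)
$x{\left(h \right)} = 1$
$r{\left(\left(-96 + 576\right) \left(\left(-402 + 288\right) + x{\left(9 \right)}\right) \right)} - \frac{2322322 + 1386780}{b{\left(816 \right)} + 1470718} = \left(\left(-96 + 576\right) \left(\left(-402 + 288\right) + 1\right)\right)^{2} - \frac{2322322 + 1386780}{- \frac{652}{3} + 1470718} = \left(480 \left(-114 + 1\right)\right)^{2} - \frac{3709102}{\frac{4411502}{3}} = \left(480 \left(-113\right)\right)^{2} - 3709102 \cdot \frac{3}{4411502} = \left(-54240\right)^{2} - \frac{5563653}{2205751} = 2941977600 - \frac{5563653}{2205751} = \frac{6489270027613947}{2205751}$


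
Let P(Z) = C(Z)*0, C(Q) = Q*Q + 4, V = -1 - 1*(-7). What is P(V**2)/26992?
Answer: 0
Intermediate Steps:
V = 6 (V = -1 + 7 = 6)
C(Q) = 4 + Q**2 (C(Q) = Q**2 + 4 = 4 + Q**2)
P(Z) = 0 (P(Z) = (4 + Z**2)*0 = 0)
P(V**2)/26992 = 0/26992 = 0*(1/26992) = 0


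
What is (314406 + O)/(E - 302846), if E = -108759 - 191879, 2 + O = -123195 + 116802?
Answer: -308011/603484 ≈ -0.51039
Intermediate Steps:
O = -6395 (O = -2 + (-123195 + 116802) = -2 - 6393 = -6395)
E = -300638
(314406 + O)/(E - 302846) = (314406 - 6395)/(-300638 - 302846) = 308011/(-603484) = 308011*(-1/603484) = -308011/603484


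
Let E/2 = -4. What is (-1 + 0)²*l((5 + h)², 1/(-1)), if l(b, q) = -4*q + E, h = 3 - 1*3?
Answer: -4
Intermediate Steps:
h = 0 (h = 3 - 3 = 0)
E = -8 (E = 2*(-4) = -8)
l(b, q) = -8 - 4*q (l(b, q) = -4*q - 8 = -8 - 4*q)
(-1 + 0)²*l((5 + h)², 1/(-1)) = (-1 + 0)²*(-8 - 4/(-1)) = (-1)²*(-8 - 4*(-1)) = 1*(-8 + 4) = 1*(-4) = -4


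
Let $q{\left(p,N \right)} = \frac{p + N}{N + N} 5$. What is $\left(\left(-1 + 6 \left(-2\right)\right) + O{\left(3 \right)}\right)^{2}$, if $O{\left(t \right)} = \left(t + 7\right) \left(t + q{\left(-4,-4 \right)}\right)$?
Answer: $4489$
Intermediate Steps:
$q{\left(p,N \right)} = \frac{5 \left(N + p\right)}{2 N}$ ($q{\left(p,N \right)} = \frac{N + p}{2 N} 5 = \frac{5 \left(N + p\right)}{2 N}$)
$O{\left(t \right)} = \left(5 + t\right) \left(7 + t\right)$ ($O{\left(t \right)} = \left(t + 7\right) \left(t + \frac{5 \left(-4 - 4\right)}{2 \left(-4\right)}\right) = \left(7 + t\right) \left(t + \frac{5}{2} \left(- \frac{1}{4}\right) \left(-8\right)\right) = \left(7 + t\right) \left(t + 5\right) = \left(7 + t\right) \left(5 + t\right) = \left(5 + t\right) \left(7 + t\right)$)
$\left(\left(-1 + 6 \left(-2\right)\right) + O{\left(3 \right)}\right)^{2} = \left(\left(-1 + 6 \left(-2\right)\right) + \left(35 + 3^{2} + 12 \cdot 3\right)\right)^{2} = \left(\left(-1 - 12\right) + \left(35 + 9 + 36\right)\right)^{2} = \left(-13 + 80\right)^{2} = 67^{2} = 4489$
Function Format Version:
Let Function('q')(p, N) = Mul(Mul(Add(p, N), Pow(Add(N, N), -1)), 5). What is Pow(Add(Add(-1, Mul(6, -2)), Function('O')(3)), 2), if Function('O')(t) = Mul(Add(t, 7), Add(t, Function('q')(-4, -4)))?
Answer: 4489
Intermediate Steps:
Function('q')(p, N) = Mul(Rational(5, 2), Pow(N, -1), Add(N, p)) (Function('q')(p, N) = Mul(Mul(Add(N, p), Pow(Mul(2, N), -1)), 5) = Mul(Mul(Add(N, p), Mul(Rational(1, 2), Pow(N, -1))), 5) = Mul(Mul(Rational(1, 2), Pow(N, -1), Add(N, p)), 5) = Mul(Rational(5, 2), Pow(N, -1), Add(N, p)))
Function('O')(t) = Mul(Add(5, t), Add(7, t)) (Function('O')(t) = Mul(Add(t, 7), Add(t, Mul(Rational(5, 2), Pow(-4, -1), Add(-4, -4)))) = Mul(Add(7, t), Add(t, Mul(Rational(5, 2), Rational(-1, 4), -8))) = Mul(Add(7, t), Add(t, 5)) = Mul(Add(7, t), Add(5, t)) = Mul(Add(5, t), Add(7, t)))
Pow(Add(Add(-1, Mul(6, -2)), Function('O')(3)), 2) = Pow(Add(Add(-1, Mul(6, -2)), Add(35, Pow(3, 2), Mul(12, 3))), 2) = Pow(Add(Add(-1, -12), Add(35, 9, 36)), 2) = Pow(Add(-13, 80), 2) = Pow(67, 2) = 4489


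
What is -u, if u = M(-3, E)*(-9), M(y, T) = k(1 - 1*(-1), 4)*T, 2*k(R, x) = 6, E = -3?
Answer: -81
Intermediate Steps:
k(R, x) = 3 (k(R, x) = (½)*6 = 3)
M(y, T) = 3*T
u = 81 (u = (3*(-3))*(-9) = -9*(-9) = 81)
-u = -1*81 = -81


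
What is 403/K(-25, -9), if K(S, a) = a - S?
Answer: 403/16 ≈ 25.188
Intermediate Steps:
403/K(-25, -9) = 403/(-9 - 1*(-25)) = 403/(-9 + 25) = 403/16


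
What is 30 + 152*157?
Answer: 23894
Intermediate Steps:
30 + 152*157 = 30 + 23864 = 23894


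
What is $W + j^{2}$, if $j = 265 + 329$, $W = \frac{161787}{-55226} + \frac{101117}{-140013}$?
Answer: $\frac{2728226008841495}{7732357938} \approx 3.5283 \cdot 10^{5}$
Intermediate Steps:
$W = - \frac{28236570673}{7732357938}$ ($W = 161787 \left(- \frac{1}{55226}\right) + 101117 \left(- \frac{1}{140013}\right) = - \frac{161787}{55226} - \frac{101117}{140013} = - \frac{28236570673}{7732357938} \approx -3.6517$)
$j = 594$
$W + j^{2} = - \frac{28236570673}{7732357938} + 594^{2} = - \frac{28236570673}{7732357938} + 352836 = \frac{2728226008841495}{7732357938}$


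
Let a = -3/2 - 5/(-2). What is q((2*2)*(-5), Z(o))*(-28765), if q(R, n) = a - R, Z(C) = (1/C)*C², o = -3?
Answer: -604065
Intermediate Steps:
Z(C) = C (Z(C) = C²/C = C)
a = 1 (a = -3*½ - 5*(-½) = -3/2 + 5/2 = 1)
q(R, n) = 1 - R
q((2*2)*(-5), Z(o))*(-28765) = (1 - 2*2*(-5))*(-28765) = (1 - 4*(-5))*(-28765) = (1 - 1*(-20))*(-28765) = (1 + 20)*(-28765) = 21*(-28765) = -604065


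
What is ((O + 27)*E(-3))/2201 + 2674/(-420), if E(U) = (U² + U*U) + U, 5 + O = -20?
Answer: -419491/66030 ≈ -6.3530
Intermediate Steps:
O = -25 (O = -5 - 20 = -25)
E(U) = U + 2*U² (E(U) = (U² + U²) + U = 2*U² + U = U + 2*U²)
((O + 27)*E(-3))/2201 + 2674/(-420) = ((-25 + 27)*(-3*(1 + 2*(-3))))/2201 + 2674/(-420) = (2*(-3*(1 - 6)))*(1/2201) + 2674*(-1/420) = (2*(-3*(-5)))*(1/2201) - 191/30 = (2*15)*(1/2201) - 191/30 = 30*(1/2201) - 191/30 = 30/2201 - 191/30 = -419491/66030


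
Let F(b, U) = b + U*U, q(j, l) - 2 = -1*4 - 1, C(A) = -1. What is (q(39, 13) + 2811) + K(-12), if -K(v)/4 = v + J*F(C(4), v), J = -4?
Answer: 5144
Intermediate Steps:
q(j, l) = -3 (q(j, l) = 2 + (-1*4 - 1) = 2 + (-4 - 1) = 2 - 5 = -3)
F(b, U) = b + U²
K(v) = -16 - 4*v + 16*v² (K(v) = -4*(v - 4*(-1 + v²)) = -4*(v + (4 - 4*v²)) = -4*(4 + v - 4*v²) = -16 - 4*v + 16*v²)
(q(39, 13) + 2811) + K(-12) = (-3 + 2811) + (-16 - 4*(-12) + 16*(-12)²) = 2808 + (-16 + 48 + 16*144) = 2808 + (-16 + 48 + 2304) = 2808 + 2336 = 5144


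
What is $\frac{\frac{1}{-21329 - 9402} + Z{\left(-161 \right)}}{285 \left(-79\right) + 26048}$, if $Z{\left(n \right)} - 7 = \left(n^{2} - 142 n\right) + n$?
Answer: $\frac{1494417798}{108572623} \approx 13.764$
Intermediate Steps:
$Z{\left(n \right)} = 7 + n^{2} - 141 n$ ($Z{\left(n \right)} = 7 + \left(\left(n^{2} - 142 n\right) + n\right) = 7 + \left(n^{2} - 141 n\right) = 7 + n^{2} - 141 n$)
$\frac{\frac{1}{-21329 - 9402} + Z{\left(-161 \right)}}{285 \left(-79\right) + 26048} = \frac{\frac{1}{-21329 - 9402} + \left(7 + \left(-161\right)^{2} - -22701\right)}{285 \left(-79\right) + 26048} = \frac{\frac{1}{-30731} + \left(7 + 25921 + 22701\right)}{-22515 + 26048} = \frac{- \frac{1}{30731} + 48629}{3533} = \frac{1494417798}{30731} \cdot \frac{1}{3533} = \frac{1494417798}{108572623}$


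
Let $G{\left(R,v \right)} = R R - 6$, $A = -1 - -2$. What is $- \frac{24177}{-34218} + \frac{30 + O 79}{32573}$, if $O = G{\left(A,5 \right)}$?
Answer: $\frac{258342617}{371527638} \approx 0.69535$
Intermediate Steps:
$A = 1$ ($A = -1 + 2 = 1$)
$G{\left(R,v \right)} = -6 + R^{2}$ ($G{\left(R,v \right)} = R^{2} - 6 = -6 + R^{2}$)
$O = -5$ ($O = -6 + 1^{2} = -6 + 1 = -5$)
$- \frac{24177}{-34218} + \frac{30 + O 79}{32573} = - \frac{24177}{-34218} + \frac{30 - 395}{32573} = \left(-24177\right) \left(- \frac{1}{34218}\right) + \left(30 - 395\right) \frac{1}{32573} = \frac{8059}{11406} - \frac{365}{32573} = \frac{258342617}{371527638}$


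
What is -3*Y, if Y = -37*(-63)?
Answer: -6993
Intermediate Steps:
Y = 2331
-3*Y = -3*2331 = -6993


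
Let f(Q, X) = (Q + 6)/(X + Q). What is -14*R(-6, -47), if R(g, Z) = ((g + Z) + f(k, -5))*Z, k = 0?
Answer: -178318/5 ≈ -35664.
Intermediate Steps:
f(Q, X) = (6 + Q)/(Q + X)
R(g, Z) = Z*(-6/5 + Z + g) (R(g, Z) = ((g + Z) + (6 + 0)/(0 - 5))*Z = ((Z + g) + 6/(-5))*Z = ((Z + g) - ⅕*6)*Z = ((Z + g) - 6/5)*Z = (-6/5 + Z + g)*Z = Z*(-6/5 + Z + g))
-14*R(-6, -47) = -14*(-47)*(-6 + 5*(-47) + 5*(-6))/5 = -14*(-47)*(-6 - 235 - 30)/5 = -14*(-47)*(-271)/5 = -14*12737/5 = -178318/5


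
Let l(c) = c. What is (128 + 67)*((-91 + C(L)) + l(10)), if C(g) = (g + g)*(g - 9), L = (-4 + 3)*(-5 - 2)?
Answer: -21255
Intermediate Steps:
L = 7 (L = -1*(-7) = 7)
C(g) = 2*g*(-9 + g) (C(g) = (2*g)*(-9 + g) = 2*g*(-9 + g))
(128 + 67)*((-91 + C(L)) + l(10)) = (128 + 67)*((-91 + 2*7*(-9 + 7)) + 10) = 195*((-91 + 2*7*(-2)) + 10) = 195*((-91 - 28) + 10) = 195*(-119 + 10) = 195*(-109) = -21255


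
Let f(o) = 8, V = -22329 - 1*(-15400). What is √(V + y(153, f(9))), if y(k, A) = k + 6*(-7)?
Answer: I*√6818 ≈ 82.571*I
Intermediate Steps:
V = -6929 (V = -22329 + 15400 = -6929)
y(k, A) = -42 + k (y(k, A) = k - 42 = -42 + k)
√(V + y(153, f(9))) = √(-6929 + (-42 + 153)) = √(-6929 + 111) = √(-6818) = I*√6818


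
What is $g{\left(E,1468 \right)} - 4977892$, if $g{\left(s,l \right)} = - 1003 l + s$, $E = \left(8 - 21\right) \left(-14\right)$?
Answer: $-6450114$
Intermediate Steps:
$E = 182$ ($E = \left(-13\right) \left(-14\right) = 182$)
$g{\left(s,l \right)} = s - 1003 l$
$g{\left(E,1468 \right)} - 4977892 = \left(182 - 1472404\right) - 4977892 = -1472222 - 4977892 = -6450114$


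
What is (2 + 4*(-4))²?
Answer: 196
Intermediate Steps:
(2 + 4*(-4))² = (2 - 16)² = (-14)² = 196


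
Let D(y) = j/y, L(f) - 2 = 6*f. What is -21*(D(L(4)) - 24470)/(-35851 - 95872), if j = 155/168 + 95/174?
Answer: -3099656685/794553136 ≈ -3.9011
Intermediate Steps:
L(f) = 2 + 6*f
j = 2385/1624 (j = 155*(1/168) + 95*(1/174) = 155/168 + 95/174 = 2385/1624 ≈ 1.4686)
D(y) = 2385/(1624*y)
-21*(D(L(4)) - 24470)/(-35851 - 95872) = -21*(2385/(1624*(2 + 6*4)) - 24470)/(-35851 - 95872) = -21*(2385/(1624*(2 + 24)) - 24470)/(-131723) = -21*((2385/1624)/26 - 24470)*(-1)/131723 = -21*((2385/1624)*(1/26) - 24470)*(-1)/131723 = -21*(2385/42224 - 24470)*(-1)/131723 = -(-3099656685)*(-1)/(6032*131723) = -21*1033218895/5561871952 = -3099656685/794553136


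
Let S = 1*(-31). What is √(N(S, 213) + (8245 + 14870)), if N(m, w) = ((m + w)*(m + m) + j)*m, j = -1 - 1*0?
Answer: 5*√14918 ≈ 610.70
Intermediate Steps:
j = -1 (j = -1 + 0 = -1)
S = -31
N(m, w) = m*(-1 + 2*m*(m + w)) (N(m, w) = ((m + w)*(m + m) - 1)*m = ((m + w)*(2*m) - 1)*m = (2*m*(m + w) - 1)*m = (-1 + 2*m*(m + w))*m = m*(-1 + 2*m*(m + w)))
√(N(S, 213) + (8245 + 14870)) = √(-31*(-1 + 2*(-31)² + 2*(-31)*213) + (8245 + 14870)) = √(-31*(-1 + 2*961 - 13206) + 23115) = √(-31*(-1 + 1922 - 13206) + 23115) = √(-31*(-11285) + 23115) = √(349835 + 23115) = √372950 = 5*√14918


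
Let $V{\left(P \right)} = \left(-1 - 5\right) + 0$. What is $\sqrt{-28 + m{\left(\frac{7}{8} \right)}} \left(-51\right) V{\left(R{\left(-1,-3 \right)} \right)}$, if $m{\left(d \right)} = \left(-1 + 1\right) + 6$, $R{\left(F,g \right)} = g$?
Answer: $306 i \sqrt{22} \approx 1435.3 i$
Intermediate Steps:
$V{\left(P \right)} = -6$ ($V{\left(P \right)} = -6 + 0 = -6$)
$m{\left(d \right)} = 6$ ($m{\left(d \right)} = 0 + 6 = 6$)
$\sqrt{-28 + m{\left(\frac{7}{8} \right)}} \left(-51\right) V{\left(R{\left(-1,-3 \right)} \right)} = \sqrt{-28 + 6} \left(-51\right) \left(-6\right) = \sqrt{-22} \left(-51\right) \left(-6\right) = i \sqrt{22} \left(-51\right) \left(-6\right) = - 51 i \sqrt{22} \left(-6\right) = 306 i \sqrt{22}$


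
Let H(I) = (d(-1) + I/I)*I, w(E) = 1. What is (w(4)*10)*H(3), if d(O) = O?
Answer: 0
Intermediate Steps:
H(I) = 0 (H(I) = (-1 + I/I)*I = (-1 + 1)*I = 0*I = 0)
(w(4)*10)*H(3) = (1*10)*0 = 10*0 = 0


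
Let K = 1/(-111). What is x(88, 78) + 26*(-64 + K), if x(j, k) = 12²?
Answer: -168746/111 ≈ -1520.2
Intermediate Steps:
K = -1/111 ≈ -0.0090090
x(j, k) = 144
x(88, 78) + 26*(-64 + K) = 144 + 26*(-64 - 1/111) = 144 + 26*(-7105/111) = 144 - 184730/111 = -168746/111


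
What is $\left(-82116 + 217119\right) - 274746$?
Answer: $-139743$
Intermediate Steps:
$\left(-82116 + 217119\right) - 274746 = 135003 - 274746 = -139743$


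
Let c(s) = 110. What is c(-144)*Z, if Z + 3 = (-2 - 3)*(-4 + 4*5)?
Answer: -9130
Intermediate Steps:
Z = -83 (Z = -3 + (-2 - 3)*(-4 + 4*5) = -3 - 5*(-4 + 20) = -3 - 5*16 = -3 - 80 = -83)
c(-144)*Z = 110*(-83) = -9130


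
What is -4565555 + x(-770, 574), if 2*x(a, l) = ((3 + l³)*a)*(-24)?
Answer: 1747457091925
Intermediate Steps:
x(a, l) = -12*a*(3 + l³) (x(a, l) = (((3 + l³)*a)*(-24))/2 = ((a*(3 + l³))*(-24))/2 = (-24*a*(3 + l³))/2 = -12*a*(3 + l³))
-4565555 + x(-770, 574) = -4565555 - 12*(-770)*(3 + 574³) = -4565555 - 12*(-770)*(3 + 189119224) = -4565555 - 12*(-770)*189119227 = -4565555 + 1747461657480 = 1747457091925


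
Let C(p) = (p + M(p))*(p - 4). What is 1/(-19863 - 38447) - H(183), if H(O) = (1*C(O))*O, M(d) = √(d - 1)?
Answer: -349541102611/58310 - 32757*√182 ≈ -6.4364e+6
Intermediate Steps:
M(d) = √(-1 + d)
C(p) = (-4 + p)*(p + √(-1 + p)) (C(p) = (p + √(-1 + p))*(p - 4) = (p + √(-1 + p))*(-4 + p) = (-4 + p)*(p + √(-1 + p)))
H(O) = O*(O² - 4*O - 4*√(-1 + O) + O*√(-1 + O)) (H(O) = (1*(O² - 4*O - 4*√(-1 + O) + O*√(-1 + O)))*O = (O² - 4*O - 4*√(-1 + O) + O*√(-1 + O))*O = O*(O² - 4*O - 4*√(-1 + O) + O*√(-1 + O)))
1/(-19863 - 38447) - H(183) = 1/(-19863 - 38447) - 183*(183² - 4*183 - 4*√(-1 + 183) + 183*√(-1 + 183)) = 1/(-58310) - 183*(33489 - 732 - 4*√182 + 183*√182) = -1/58310 - 183*(32757 + 179*√182) = -1/58310 - (5994531 + 32757*√182) = -1/58310 + (-5994531 - 32757*√182) = -349541102611/58310 - 32757*√182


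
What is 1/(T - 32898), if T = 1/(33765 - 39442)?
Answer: -5677/186761947 ≈ -3.0397e-5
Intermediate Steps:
T = -1/5677 (T = 1/(-5677) = -1/5677 ≈ -0.00017615)
1/(T - 32898) = 1/(-1/5677 - 32898) = 1/(-186761947/5677) = -5677/186761947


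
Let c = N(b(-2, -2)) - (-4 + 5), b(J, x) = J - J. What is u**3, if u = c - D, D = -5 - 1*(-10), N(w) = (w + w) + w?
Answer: -216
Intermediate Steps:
b(J, x) = 0
N(w) = 3*w (N(w) = 2*w + w = 3*w)
D = 5 (D = -5 + 10 = 5)
c = -1 (c = 3*0 - (-4 + 5) = 0 - 1*1 = 0 - 1 = -1)
u = -6 (u = -1 - 1*5 = -1 - 5 = -6)
u**3 = (-6)**3 = -216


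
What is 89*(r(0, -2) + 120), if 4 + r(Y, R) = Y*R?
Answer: 10324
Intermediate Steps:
r(Y, R) = -4 + R*Y (r(Y, R) = -4 + Y*R = -4 + R*Y)
89*(r(0, -2) + 120) = 89*((-4 - 2*0) + 120) = 89*((-4 + 0) + 120) = 89*(-4 + 120) = 89*116 = 10324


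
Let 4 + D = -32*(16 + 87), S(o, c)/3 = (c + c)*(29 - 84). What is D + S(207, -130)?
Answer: 39600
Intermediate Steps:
S(o, c) = -330*c (S(o, c) = 3*((c + c)*(29 - 84)) = 3*((2*c)*(-55)) = 3*(-110*c) = -330*c)
D = -3300 (D = -4 - 32*(16 + 87) = -4 - 32*103 = -4 - 3296 = -3300)
D + S(207, -130) = -3300 - 330*(-130) = -3300 + 42900 = 39600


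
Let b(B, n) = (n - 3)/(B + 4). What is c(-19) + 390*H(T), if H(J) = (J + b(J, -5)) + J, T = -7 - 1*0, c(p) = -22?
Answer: -4442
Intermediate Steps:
T = -7 (T = -7 + 0 = -7)
b(B, n) = (-3 + n)/(4 + B)
H(J) = -8/(4 + J) + 2*J (H(J) = (J + (-3 - 5)/(4 + J)) + J = (J - 8/(4 + J)) + J = -8/(4 + J) + 2*J)
c(-19) + 390*H(T) = -22 + 390*(2*(-4 - 7*(4 - 7))/(4 - 7)) = -22 + 390*(2*(-4 - 7*(-3))/(-3)) = -22 + 390*(2*(-1/3)*(-4 + 21)) = -22 + 390*(2*(-1/3)*17) = -22 + 390*(-34/3) = -22 - 4420 = -4442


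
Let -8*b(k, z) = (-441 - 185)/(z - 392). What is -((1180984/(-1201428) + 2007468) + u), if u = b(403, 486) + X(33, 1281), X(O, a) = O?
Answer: -226715566673477/112934232 ≈ -2.0075e+6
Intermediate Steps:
b(k, z) = 313/(4*(-392 + z)) (b(k, z) = -(-441 - 185)/(8*(z - 392)) = -(-313)/(4*(-392 + z)) = 313/(4*(-392 + z)))
u = 12721/376 (u = 313/(4*(-392 + 486)) + 33 = (313/4)/94 + 33 = (313/4)*(1/94) + 33 = 313/376 + 33 = 12721/376 ≈ 33.832)
-((1180984/(-1201428) + 2007468) + u) = -((1180984/(-1201428) + 2007468) + 12721/376) = -((1180984*(-1/1201428) + 2007468) + 12721/376) = -((-295246/300357 + 2007468) + 12721/376) = -(602956770830/300357 + 12721/376) = -1*226715566673477/112934232 = -226715566673477/112934232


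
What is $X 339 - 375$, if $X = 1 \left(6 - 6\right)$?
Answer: $-375$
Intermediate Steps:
$X = 0$ ($X = 1 \cdot 0 = 0$)
$X 339 - 375 = 0 \cdot 339 - 375 = 0 - 375 = -375$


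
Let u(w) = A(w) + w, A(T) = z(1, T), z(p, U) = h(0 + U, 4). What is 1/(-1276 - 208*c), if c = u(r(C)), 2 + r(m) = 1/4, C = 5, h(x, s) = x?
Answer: -1/548 ≈ -0.0018248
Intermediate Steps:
z(p, U) = U (z(p, U) = 0 + U = U)
A(T) = T
r(m) = -7/4 (r(m) = -2 + 1/4 = -2 + ¼ = -7/4)
u(w) = 2*w (u(w) = w + w = 2*w)
c = -7/2 (c = 2*(-7/4) = -7/2 ≈ -3.5000)
1/(-1276 - 208*c) = 1/(-1276 - 208*(-7/2)) = 1/(-1276 + 728) = 1/(-548) = -1/548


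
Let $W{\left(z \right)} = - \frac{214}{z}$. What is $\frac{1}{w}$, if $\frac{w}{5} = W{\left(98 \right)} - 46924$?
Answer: $- \frac{49}{11496915} \approx -4.262 \cdot 10^{-6}$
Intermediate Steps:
$w = - \frac{11496915}{49}$ ($w = 5 \left(- \frac{214}{98} - 46924\right) = 5 \left(\left(-214\right) \frac{1}{98} - 46924\right) = 5 \left(- \frac{107}{49} - 46924\right) = 5 \left(- \frac{2299383}{49}\right) = - \frac{11496915}{49} \approx -2.3463 \cdot 10^{5}$)
$\frac{1}{w} = \frac{1}{- \frac{11496915}{49}} = - \frac{49}{11496915}$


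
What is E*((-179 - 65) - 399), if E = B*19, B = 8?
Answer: -97736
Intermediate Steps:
E = 152 (E = 8*19 = 152)
E*((-179 - 65) - 399) = 152*((-179 - 65) - 399) = 152*(-244 - 399) = 152*(-643) = -97736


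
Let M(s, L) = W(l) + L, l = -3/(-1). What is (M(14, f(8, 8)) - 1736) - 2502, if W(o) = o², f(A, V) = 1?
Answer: -4228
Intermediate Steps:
l = 3 (l = -3*(-1) = 3)
M(s, L) = 9 + L (M(s, L) = 3² + L = 9 + L)
(M(14, f(8, 8)) - 1736) - 2502 = ((9 + 1) - 1736) - 2502 = (10 - 1736) - 2502 = -1726 - 2502 = -4228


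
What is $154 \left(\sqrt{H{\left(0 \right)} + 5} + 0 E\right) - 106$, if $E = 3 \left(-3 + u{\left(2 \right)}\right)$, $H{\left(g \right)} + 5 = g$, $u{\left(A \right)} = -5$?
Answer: $-106$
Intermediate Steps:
$H{\left(g \right)} = -5 + g$
$E = -24$ ($E = 3 \left(-3 - 5\right) = 3 \left(-8\right) = -24$)
$154 \left(\sqrt{H{\left(0 \right)} + 5} + 0 E\right) - 106 = 154 \left(\sqrt{\left(-5 + 0\right) + 5} + 0 \left(-24\right)\right) - 106 = 154 \left(\sqrt{-5 + 5} + 0\right) - 106 = 154 \left(\sqrt{0} + 0\right) - 106 = 154 \left(0 + 0\right) - 106 = 154 \cdot 0 - 106 = 0 - 106 = -106$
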